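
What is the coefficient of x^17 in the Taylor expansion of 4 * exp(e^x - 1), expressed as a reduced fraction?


exp(e^x - 1) = sum_{k>=0} Bell_k x^k / k!, where Bell_k is the k-th Bell number.
So the coefficient of x^17 is 4 * Bell_17 / 17!.
Computing: Bell_17 = 82864869804 and 17! = 355687428096000, giving
4 * 82864869804/355687428096000 = 255755771/274450176000.

255755771/274450176000


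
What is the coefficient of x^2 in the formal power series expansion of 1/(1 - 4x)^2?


The general identity 1/(1 - c x)^r = sum_{k>=0} c^k C(k + r - 1, r - 1) x^k follows by substituting y = c x into 1/(1 - y)^r = sum_{k>=0} C(k + r - 1, r - 1) y^k.
For c = 4, r = 2, k = 2:
4^2 * C(3, 1) = 16 * 3 = 48.

48


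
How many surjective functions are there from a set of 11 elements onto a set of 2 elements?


By inclusion-exclusion on which target elements are missed, the number of surjections from an n-set onto a k-set is
surj(n, k) = sum_{j=0}^{k} (-1)^j C(k, j) (k - j)^n.
Equivalently surj(n, k) = k! * S(n, k), where S(n, k) is the Stirling number of the second kind.
For n = 11, k = 2:
S(11, 2) = 1023, so
surj = 2! * 1023 = 2 * 1023 = 2046.

2046


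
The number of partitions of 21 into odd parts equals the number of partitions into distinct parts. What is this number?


Computing partitions of 21 into odd parts (1, 3, 5, ...):
Using the generating function prod_{k>=0} 1/(1-x^(2k+1)),
the count is 76

76


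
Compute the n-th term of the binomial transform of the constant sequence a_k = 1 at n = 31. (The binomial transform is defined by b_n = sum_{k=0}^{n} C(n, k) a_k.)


With a_k = 1 for all k, b_n = sum_{k=0}^{n} C(n, k) = 2^n by the binomial theorem.
For n = 31: 2^31 = 2147483648.

2147483648


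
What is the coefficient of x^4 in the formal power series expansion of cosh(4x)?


The Maclaurin series is cosh(t) = sum_{m>=0} t^(2m) / (2m)!, so substituting t = 4x, only even powers of x are nonzero, with coefficient of x^(2m) equal to 4^(2m) / (2m)!.
For x^4 the coefficient is 4^4/4! = 256/24 = 32/3.

32/3


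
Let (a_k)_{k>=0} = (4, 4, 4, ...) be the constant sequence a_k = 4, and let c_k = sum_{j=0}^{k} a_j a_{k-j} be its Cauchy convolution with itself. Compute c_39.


Since a_j = 4 for all j >= 0, the convolution sum becomes
c_k = sum_{j=0}^{k} 4 * 4 = 16 * (k + 1).
Equivalently, the generating function of (a_k) is 4/(1 - x) and its square is 16/(1 - x)^2 = sum_{k>=0} 16(k + 1) x^k.
For k = 39: 16 * 40 = 640.

640


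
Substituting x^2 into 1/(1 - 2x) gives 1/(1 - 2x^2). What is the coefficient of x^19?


Since 1/(1 - 2x^2) only has even powers of x,
the coefficient of x^19 (odd) is 0.

0


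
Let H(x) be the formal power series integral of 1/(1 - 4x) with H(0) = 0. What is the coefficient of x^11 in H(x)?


1/(1 - 4x) = sum_{k>=0} 4^k x^k. Integrating termwise with H(0) = 0:
H(x) = sum_{k>=0} 4^k x^(k+1) / (k+1) = sum_{m>=1} 4^(m-1) x^m / m.
For m = 11: 4^10/11 = 1048576/11 = 1048576/11.

1048576/11


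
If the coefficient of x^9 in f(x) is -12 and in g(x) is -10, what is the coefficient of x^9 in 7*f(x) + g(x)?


Scalar multiplication scales coefficients: 7 * -12 = -84.
Then add the g coefficient: -84 + -10
= -94

-94


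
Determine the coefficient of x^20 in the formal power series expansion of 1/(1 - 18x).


The geometric series identity gives 1/(1 - c x) = sum_{k>=0} c^k x^k, so the coefficient of x^k is c^k.
Here c = 18 and k = 20.
Computing: 18^20 = 12748236216396078174437376

12748236216396078174437376


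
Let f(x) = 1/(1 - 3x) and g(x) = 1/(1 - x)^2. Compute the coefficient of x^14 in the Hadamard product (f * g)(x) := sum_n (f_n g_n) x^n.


f has coefficients f_k = 3^k. For g = 1/(1 - x)^2 the coefficient is g_k = C(k + 1, 1) = k + 1. The Hadamard coefficient is (f * g)_k = 3^k * (k + 1).
For k = 14: 3^14 * 15 = 4782969 * 15 = 71744535.

71744535


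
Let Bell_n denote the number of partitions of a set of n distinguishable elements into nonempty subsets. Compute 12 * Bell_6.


Bell_6 can be computed from the Bell triangle or from Dobinski's identity Bell_n = (1/e) * sum_{k>=0} k^n / k!.
Computing Bell_6 = 203.
Then 12 * 203 = 2436.

2436


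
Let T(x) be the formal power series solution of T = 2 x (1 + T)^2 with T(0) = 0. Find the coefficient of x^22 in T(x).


Apply the Lagrange inversion formula: if T = 2 x * phi(T) with phi(t) = (1 + t)^2, then [x^n] T = 2^n * (1/n) [t^(n-1)] phi(t)^n = 2^n * (1/n) [t^(n-1)] (1 + t)^(2n) = 2^n * (1/n) C(2n, n-1).
Using the identity C(2n, n-1) = C(2n, n) * n / (n+1), the unscaled factor equals C(2n, n) / (n+1) = C_n, the n-th Catalan number.
For n = 22: C_22 = C(44, 22) / 23 = 2104098963720/23 = 91482563640.
With the 2^22 = 4194304 factor, the coefficient is 4194304 * 91482563640 = 383705682605506560.

383705682605506560


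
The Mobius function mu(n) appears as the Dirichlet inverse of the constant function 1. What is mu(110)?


110 = 2 * 5 * 11 (all distinct primes).
mu(110) = (-1)^3 = -1

-1


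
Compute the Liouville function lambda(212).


The Liouville function is lambda(k) = (-1)^Omega(k), where Omega(k) counts the prime factors of k with multiplicity.
Factoring: 212 = 2 * 2 * 53, so Omega(212) = 3.
lambda(212) = (-1)^3 = -1.

-1


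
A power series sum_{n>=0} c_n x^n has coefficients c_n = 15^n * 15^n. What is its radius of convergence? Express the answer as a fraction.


By the root test (Cauchy-Hadamard), the radius is R = 1 / limsup_n |c_n|^(1/n).
Here |c_n|^(1/n) = (15^n * 15^n)^(1/n) = 15 * 15 = 225 for all n.
So R = 1/225 = 1/225.

1/225


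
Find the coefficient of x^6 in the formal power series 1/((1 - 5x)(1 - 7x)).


By partial fractions or Cauchy convolution:
The coefficient equals sum_{k=0}^{6} 5^k * 7^(6-k).
= 372709

372709


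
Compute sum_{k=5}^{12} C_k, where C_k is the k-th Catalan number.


C_5 through C_12: 42, 132, 429, 1430, 4862, 16796, 58786, 208012
Sum = 42 + 132 + 429 + 1430 + 4862 + 16796 + 58786 + 208012
= 290489

290489


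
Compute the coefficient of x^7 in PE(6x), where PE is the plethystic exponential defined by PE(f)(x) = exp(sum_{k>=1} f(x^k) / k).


With f(x) = 6x, the exponent is sum_{k>=1} 6 x^k / k = 6 * (-ln(1 - x)). Exponentiating:
PE(6x) = exp(-6 ln(1 - x)) = 1/(1 - x)^6.
By the negative binomial expansion, [x^n] 1/(1 - x)^6 = C(n + 5, 5).
For n = 7: C(12, 5) = 792.

792


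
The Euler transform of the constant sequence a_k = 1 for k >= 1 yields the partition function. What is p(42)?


The Euler transform converts the sequence a_k = 1 into the number of integer partitions.
Using the recurrence or dynamic programming:
p(42) = 53174

53174


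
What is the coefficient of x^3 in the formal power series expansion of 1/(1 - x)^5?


The expansion 1/(1 - x)^r = sum_{k>=0} C(k + r - 1, r - 1) x^k follows from the multiset / negative-binomial theorem (or from repeated differentiation of the geometric series).
For r = 5 and k = 3:
C(7, 4) = 5040 / (24 * 6) = 35.

35


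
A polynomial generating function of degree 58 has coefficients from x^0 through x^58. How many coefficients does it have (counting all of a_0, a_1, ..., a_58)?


A polynomial of degree 58 takes the form a_0 + a_1 x + ... + a_58 x^58.
The number of coefficients is 58 + 1 = 59.

59


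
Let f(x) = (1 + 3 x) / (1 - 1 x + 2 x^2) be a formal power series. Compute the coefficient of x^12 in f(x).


Write f(x) = sum_{k>=0} a_k x^k. Multiplying both sides by 1 - 1 x + 2 x^2 gives
(1 - 1 x + 2 x^2) sum_{k>=0} a_k x^k = 1 + 3 x.
Matching coefficients:
 x^0: a_0 = 1
 x^1: a_1 - 1 a_0 = 3  =>  a_1 = 1*1 + 3 = 4
 x^k (k >= 2): a_k = 1 a_{k-1} - 2 a_{k-2}.
Iterating: a_2 = 2, a_3 = -6, a_4 = -10, a_5 = 2, a_6 = 22, a_7 = 18, a_8 = -26, a_9 = -62, a_10 = -10, a_11 = 114, a_12 = 134.
So the coefficient of x^12 is 134.

134


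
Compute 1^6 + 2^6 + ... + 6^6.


This power sum has a closed form given by Faulhaber's formula
sum_{k=1}^{m} k^p = (1 / (p + 1)) * sum_{j=0}^{p} C(p + 1, j) B_j m^(p + 1 - j),
but for small m direct computation is fastest:
1 + 64 + 729 + 4096 + 15625 + 46656 = 67171.

67171


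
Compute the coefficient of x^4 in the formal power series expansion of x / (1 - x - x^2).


Let f(x) = sum_{k>=0} a_k x^k. Multiplying f(x) * (1 - x - x^2) = x and matching coefficients gives a_0 = 0, a_1 = 1, and a_k = a_{k-1} + a_{k-2} for k >= 2. These are the Fibonacci numbers F_k.
Iterating from F_0 = 0, F_1 = 1:
F_0=0, F_1=1, F_2=1, F_3=2, F_4=3
F_4 = 3.

3


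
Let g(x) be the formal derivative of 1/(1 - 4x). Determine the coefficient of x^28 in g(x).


Differentiate termwise: d/dx sum_{k>=0} 4^k x^k = sum_{k>=1} k 4^k x^(k-1) = sum_{j>=0} (j+1) 4^(j+1) x^j.
Equivalently, d/dx [1/(1 - 4x)] = 4/(1 - 4x)^2.
For j = 28: 29 * 4^29 = 29 * 288230376151711744 = 8358680908399640576.

8358680908399640576


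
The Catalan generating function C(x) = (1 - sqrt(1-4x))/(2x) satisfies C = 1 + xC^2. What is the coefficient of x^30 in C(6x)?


Substituting x -> 6x scales the n-th coefficient by 6^n, so [x^30] C(6x) = 6^30 * C_30.
C_30 = C(2*30, 30)/(31) = 118264581564861424/31 = 3814986502092304.
So 6^30 * 3814986502092304 = 221073919720733357899776 * 3814986502092304 = 843394019699235377014683080691132923904.

843394019699235377014683080691132923904


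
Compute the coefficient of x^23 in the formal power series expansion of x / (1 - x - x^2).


Let f(x) = sum_{k>=0} a_k x^k. Multiplying f(x) * (1 - x - x^2) = x and matching coefficients gives a_0 = 0, a_1 = 1, and a_k = a_{k-1} + a_{k-2} for k >= 2. These are the Fibonacci numbers F_k.
Iterating from F_0 = 0, F_1 = 1:
F_0=0, F_1=1, F_2=1, F_3=2, F_4=3, F_5=5, F_6=8, F_7=13, F_8=21, F_9=34, ...
F_23 = 28657.

28657


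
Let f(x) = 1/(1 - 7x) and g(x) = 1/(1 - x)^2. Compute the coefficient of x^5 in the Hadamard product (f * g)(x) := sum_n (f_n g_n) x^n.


f has coefficients f_k = 7^k. For g = 1/(1 - x)^2 the coefficient is g_k = C(k + 1, 1) = k + 1. The Hadamard coefficient is (f * g)_k = 7^k * (k + 1).
For k = 5: 7^5 * 6 = 16807 * 6 = 100842.

100842


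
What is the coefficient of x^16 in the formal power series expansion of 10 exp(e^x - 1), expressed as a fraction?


exp(e^x - 1) is the exponential generating function for the Bell numbers Bell_k: exp(e^x - 1) = sum_{k>=0} Bell_k x^k / k!.
So the coefficient of x^16 in 10 exp(e^x - 1) is 10 Bell_16 / 16!.
Computing: Bell_16 = 10480142147 and 16! = 20922789888000, giving
10 * 10480142147/20922789888000 = 10480142147/2092278988800.

10480142147/2092278988800


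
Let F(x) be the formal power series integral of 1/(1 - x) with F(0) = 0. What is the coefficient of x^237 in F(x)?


1/(1 - x) = sum_{k>=0} x^k. Integrating termwise and using F(0) = 0 gives
F(x) = sum_{k>=0} x^(k+1) / (k+1) = sum_{m>=1} x^m / m = -ln(1 - x).
So the coefficient of x^237 is 1/237 = 1/237.

1/237


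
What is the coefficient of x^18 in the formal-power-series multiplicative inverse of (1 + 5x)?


The inverse is 1/(1 + 5x). Apply the geometric identity 1/(1 - y) = sum_{k>=0} y^k with y = -5x:
1/(1 + 5x) = sum_{k>=0} (-5)^k x^k.
So the coefficient of x^18 is (-5)^18 = 3814697265625.

3814697265625


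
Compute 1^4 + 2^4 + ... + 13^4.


This power sum has a closed form given by Faulhaber's formula
sum_{k=1}^{m} k^p = (1 / (p + 1)) * sum_{j=0}^{p} C(p + 1, j) B_j m^(p + 1 - j),
but for small m direct computation is fastest:
1 + 16 + 81 + 256 + 625 + 1296 + 2401 + 4096 + 6561 + 10000 + 14641 + 20736 + 28561 = 89271.

89271


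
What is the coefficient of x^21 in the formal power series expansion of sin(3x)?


The Maclaurin series is sin(t) = sum_{k>=0} (-1)^k t^(2k+1) / (2k+1)!, so substituting t = 3x, only odd powers of x are nonzero, with coefficient of x^(2k+1) equal to (-1)^k 3^(2k+1) / (2k+1)!.
Write 21 = 2*10 + 1, giving the coefficient (-1)^10 * 3^21 / 21! = 10460353203/51090942171709440000 = 531441/2595688775680000.

531441/2595688775680000


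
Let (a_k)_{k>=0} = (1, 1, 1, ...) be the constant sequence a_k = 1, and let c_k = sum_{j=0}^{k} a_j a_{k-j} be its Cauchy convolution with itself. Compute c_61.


Since a_j = 1 for all j >= 0, the convolution sum becomes
c_k = sum_{j=0}^{k} 1 * 1 = 1 * (k + 1).
Equivalently, the generating function of (a_k) is 1/(1 - x) and its square is 1/(1 - x)^2 = sum_{k>=0} 1(k + 1) x^k.
For k = 61: 1 * 62 = 62.

62


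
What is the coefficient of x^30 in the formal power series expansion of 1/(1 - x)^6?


The negative binomial / multiset identity is
1/(1 - x)^r = sum_{k>=0} C(k + r - 1, r - 1) x^k.
Here r = 6 and k = 30, so the coefficient is
C(30 + 5, 5) = C(35, 5)
= 324632

324632


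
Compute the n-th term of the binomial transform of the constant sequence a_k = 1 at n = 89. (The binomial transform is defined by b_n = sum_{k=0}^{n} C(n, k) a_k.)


With a_k = 1 for all k, b_n = sum_{k=0}^{n} C(n, k) = 2^n by the binomial theorem.
For n = 89: 2^89 = 618970019642690137449562112.

618970019642690137449562112


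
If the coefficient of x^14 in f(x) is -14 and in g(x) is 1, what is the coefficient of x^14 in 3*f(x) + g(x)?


Scalar multiplication scales coefficients: 3 * -14 = -42.
Then add the g coefficient: -42 + 1
= -41

-41


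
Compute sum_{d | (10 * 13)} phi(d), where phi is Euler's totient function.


First, 10 * 13 = 130. One classical identity is sum_{d | n} phi(d) = n (each k in [1, n] has a unique gcd with n, and among the k's with gcd(k, n) = n/d there are phi(d) of them). So the sum equals 130. We also verify directly:
Divisors of 130: 1, 2, 5, 10, 13, 26, 65, 130.
phi values: 1, 1, 4, 4, 12, 12, 48, 48.
Sum = 130.

130


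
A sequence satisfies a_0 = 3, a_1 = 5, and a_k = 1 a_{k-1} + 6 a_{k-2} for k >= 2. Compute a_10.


The characteristic equation is t^2 - 1 t - 6 = 0, with roots r_1 = 3 and r_2 = -2 (so c_1 = r_1 + r_2, c_2 = -r_1 r_2 as required).
One can use the closed form a_n = A r_1^n + B r_2^n, but direct iteration is more reliable:
a_0 = 3, a_1 = 5, a_2 = 23, a_3 = 53, a_4 = 191, a_5 = 509, a_6 = 1655, a_7 = 4709, a_8 = 14639, a_9 = 42893, a_10 = 130727.
So a_10 = 130727.

130727


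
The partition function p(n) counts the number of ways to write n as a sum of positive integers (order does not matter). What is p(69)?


Using the generating function prod_{k>=1} 1/(1-x^k), we compute p(69).
By dynamic programming over parts 1 through 69:
p(69) = 3554345

3554345


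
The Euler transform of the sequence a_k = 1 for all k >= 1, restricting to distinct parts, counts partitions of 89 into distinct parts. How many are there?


Partitions of 89 into distinct parts can be computed via generating function.
Product (1+x)(1+x^2)(1+x^3)...
The coefficient of x^89 = 173682

173682


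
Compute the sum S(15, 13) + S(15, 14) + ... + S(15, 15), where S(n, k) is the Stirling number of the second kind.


By definition, S(n, k) counts partitions of an n-set into exactly k nonempty blocks.
Computing row n = 15 for k = 13..15:
S(15, k): 4550, 105, 1
Sum = 4656.

4656


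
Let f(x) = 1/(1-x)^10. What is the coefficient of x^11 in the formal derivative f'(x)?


Differentiate: d/dx [ 1/(1-x)^r ] = r / (1-x)^(r+1).
Here r = 10, so f'(x) = 10 / (1-x)^11.
The expansion of 1/(1-x)^(r+1) has coefficient of x^n equal to C(n+r, r).
So the coefficient of x^11 in f'(x) is
10 * C(21, 10) = 10 * 352716 = 3527160

3527160


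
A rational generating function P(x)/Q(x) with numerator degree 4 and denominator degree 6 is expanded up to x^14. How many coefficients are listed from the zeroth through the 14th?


Expanding up to x^14 gives the coefficients for x^0, x^1, ..., x^14.
That is 14 + 1 = 15 coefficients in total.

15


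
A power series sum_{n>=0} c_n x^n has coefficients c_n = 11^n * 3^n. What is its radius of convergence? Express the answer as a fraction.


By the root test (Cauchy-Hadamard), the radius is R = 1 / limsup_n |c_n|^(1/n).
Here |c_n|^(1/n) = (11^n * 3^n)^(1/n) = 11 * 3 = 33 for all n.
So R = 1/33 = 1/33.

1/33


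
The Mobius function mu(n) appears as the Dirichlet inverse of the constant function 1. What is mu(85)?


85 = 5 * 17 (all distinct primes).
mu(85) = (-1)^2 = 1

1


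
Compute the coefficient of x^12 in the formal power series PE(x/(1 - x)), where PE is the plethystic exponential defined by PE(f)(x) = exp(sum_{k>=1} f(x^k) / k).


For f(x) = x/(1 - x) we have
sum_{k>=1} f(x^k) / k = sum_{k>=1} (1/k) * x^k / (1 - x^k) = sum_{k, m >= 1} x^(k m) / k,
which after exponentiating simplifies to
PE(x/(1 - x)) = prod_{k>=1} 1 / (1 - x^k).
This is the generating function for the partition function p(n), so the coefficient of x^12 is p(12).
Computing p(12) by dynamic programming over parts 1, 2, ..., 12: p(12) = 77.

77


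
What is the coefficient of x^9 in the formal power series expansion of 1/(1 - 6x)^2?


The general identity 1/(1 - c x)^r = sum_{k>=0} c^k C(k + r - 1, r - 1) x^k follows by substituting y = c x into 1/(1 - y)^r = sum_{k>=0} C(k + r - 1, r - 1) y^k.
For c = 6, r = 2, k = 9:
6^9 * C(10, 1) = 10077696 * 10 = 100776960.

100776960


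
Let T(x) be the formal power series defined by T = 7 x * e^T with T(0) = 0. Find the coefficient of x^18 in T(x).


Apply the Lagrange inversion formula: if T = 7 x * phi(T) with phi(t) = e^t, then
[x^n] T = 7^n * (1/n) [t^(n-1)] phi(t)^n = 7^n * (1/n) [t^(n-1)] e^(n t) = 7^n * (1/n) * n^(n-1) / (n-1)! = 7^n * n^(n-1) / n!.
When c = 1 this is the Cayley count of rooted labeled trees on n vertices, divided by n!.
For n = 18: 7^18 * 18^17 / 18! = 1628413597910449 * 2185911559738696531968/6402373705728000 = 168947301180197983304053458/303875.

168947301180197983304053458/303875


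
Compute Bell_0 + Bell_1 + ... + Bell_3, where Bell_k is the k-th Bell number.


Recall Bell_k counts set partitions of a k-set (with Bell_0 = 1 by convention).
Bell_0 through Bell_3: 1, 1, 2, 5
Sum = 1 + 1 + 2 + 5 = 9.

9


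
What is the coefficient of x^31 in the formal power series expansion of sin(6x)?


The Maclaurin series is sin(t) = sum_{k>=0} (-1)^k t^(2k+1) / (2k+1)!, so substituting t = 6x, only odd powers of x are nonzero, with coefficient of x^(2k+1) equal to (-1)^k 6^(2k+1) / (2k+1)!.
Write 31 = 2*15 + 1, giving the coefficient (-1)^15 * 6^31 / 31! = -1326443518324400147398656/8222838654177922817725562880000000 = -4132485216/25617946563506171875.

-4132485216/25617946563506171875


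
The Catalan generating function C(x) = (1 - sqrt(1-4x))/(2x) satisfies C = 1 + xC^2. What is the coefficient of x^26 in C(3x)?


Substituting x -> 3x scales the n-th coefficient by 3^n, so [x^26] C(3x) = 3^26 * C_26.
C_26 = C(2*26, 26)/(27) = 495918532948104/27 = 18367353072152.
So 3^26 * 18367353072152 = 2541865828329 * 18367353072152 = 46687347130956846382594008.

46687347130956846382594008


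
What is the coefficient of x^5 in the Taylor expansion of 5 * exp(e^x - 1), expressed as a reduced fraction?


exp(e^x - 1) = sum_{k>=0} Bell_k x^k / k!, where Bell_k is the k-th Bell number.
So the coefficient of x^5 is 5 * Bell_5 / 5!.
Computing: Bell_5 = 52 and 5! = 120, giving
5 * 52/120 = 13/6.

13/6


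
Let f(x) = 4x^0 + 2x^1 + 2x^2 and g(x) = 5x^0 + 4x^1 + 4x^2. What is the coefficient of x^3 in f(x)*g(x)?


Cauchy product at x^3:
2*4 + 2*4
= 16

16


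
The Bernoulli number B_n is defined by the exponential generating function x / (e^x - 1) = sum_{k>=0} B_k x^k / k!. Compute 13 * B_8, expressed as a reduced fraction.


Bernoulli numbers can also be computed recursively via B_0 = 1 and sum_{j=0}^{m} C(m+1, j) B_j = 0 for m >= 1. Odd-index Bernoulli numbers vanish for k >= 3.
Computing B_8 = -1/30, so 13 * B_8 = 13 * -1/30 = -13/30.

-13/30


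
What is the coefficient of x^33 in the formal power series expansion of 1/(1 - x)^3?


The negative binomial / multiset identity is
1/(1 - x)^r = sum_{k>=0} C(k + r - 1, r - 1) x^k.
Here r = 3 and k = 33, so the coefficient is
C(33 + 2, 2) = C(35, 2)
= 595

595


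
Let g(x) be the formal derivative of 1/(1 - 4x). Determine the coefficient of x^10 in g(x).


Differentiate termwise: d/dx sum_{k>=0} 4^k x^k = sum_{k>=1} k 4^k x^(k-1) = sum_{j>=0} (j+1) 4^(j+1) x^j.
Equivalently, d/dx [1/(1 - 4x)] = 4/(1 - 4x)^2.
For j = 10: 11 * 4^11 = 11 * 4194304 = 46137344.

46137344


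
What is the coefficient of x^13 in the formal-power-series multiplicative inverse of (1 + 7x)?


The inverse is 1/(1 + 7x). Apply the geometric identity 1/(1 - y) = sum_{k>=0} y^k with y = -7x:
1/(1 + 7x) = sum_{k>=0} (-7)^k x^k.
So the coefficient of x^13 is (-7)^13 = -96889010407.

-96889010407


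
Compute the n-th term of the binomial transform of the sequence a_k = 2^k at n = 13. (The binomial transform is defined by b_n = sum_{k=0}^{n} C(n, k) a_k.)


With a_k = 2^k, b_n = sum_{k=0}^{n} C(n, k) 2^k = (1 + 2)^n by the binomial theorem.
For n = 13: (1 + 2)^13 = 3^13 = 1594323.

1594323


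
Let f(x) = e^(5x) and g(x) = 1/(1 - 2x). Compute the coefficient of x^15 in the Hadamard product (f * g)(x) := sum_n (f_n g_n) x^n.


Expanding: f_k = 5^k/k! (from e^(5x)) and g_k = 2^k (from 1/(1 - 2x)). So the Hadamard coefficient (f * g)_k = 5^k 2^k / k! = (10)^k / k!.
For k = 15: 10^15/15! = 1000000000000000/1307674368000 = 3906250000/5108103.

3906250000/5108103


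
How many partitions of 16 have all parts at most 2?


Using the generating function (1-x)^(-1)(1-x^2)^(-1),
the coefficient of x^16 counts these restricted partitions.
Result = 9

9


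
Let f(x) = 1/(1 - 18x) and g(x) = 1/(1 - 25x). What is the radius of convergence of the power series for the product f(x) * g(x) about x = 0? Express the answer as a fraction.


The radius of 1/(1 - 18x) is 1/18 (nearest singularity at x = 1/18), and the radius of 1/(1 - 25x) is 1/25.
The product f(x)*g(x) = 1/((1 - 18x)(1 - 25x)) has singularities at both 1/18 and 1/25, so its radius of convergence is the distance to the nearest one:
min(1/18, 1/25) = 1/25.

1/25


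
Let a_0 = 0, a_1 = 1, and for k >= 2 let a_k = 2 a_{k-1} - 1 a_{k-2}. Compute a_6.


Iterating the recurrence forward:
a_0 = 0
a_1 = 1
a_2 = 2*1 - 1*0 = 2
a_3 = 2*2 - 1*1 = 3
a_4 = 2*3 - 1*2 = 4
a_5 = 2*4 - 1*3 = 5
a_6 = 2*5 - 1*4 = 6
So a_6 = 6.

6


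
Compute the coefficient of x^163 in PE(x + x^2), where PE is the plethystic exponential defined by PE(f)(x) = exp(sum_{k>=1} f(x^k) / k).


With f(x) = x + x^2, the exponent is sum_{k>=1} (x^k + x^(2k)) / k = -ln(1 - x) - ln(1 - x^2). Exponentiating:
PE(x + x^2) = 1 / ((1 - x)(1 - x^2)).
This is the generating function for partitions of n into parts of size 1 or 2. The number of 2's can be any j in 0..81, and the rest are 1's, so
[x^163] = floor(163/2) + 1 = 82.

82


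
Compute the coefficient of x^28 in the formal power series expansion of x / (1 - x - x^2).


Let f(x) = sum_{k>=0} a_k x^k. Multiplying f(x) * (1 - x - x^2) = x and matching coefficients gives a_0 = 0, a_1 = 1, and a_k = a_{k-1} + a_{k-2} for k >= 2. These are the Fibonacci numbers F_k.
Iterating from F_0 = 0, F_1 = 1:
F_0=0, F_1=1, F_2=1, F_3=2, F_4=3, F_5=5, F_6=8, F_7=13, F_8=21, F_9=34, ...
F_28 = 317811.

317811


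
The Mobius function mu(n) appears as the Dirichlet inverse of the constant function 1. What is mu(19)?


19 = 19 (all distinct primes).
mu(19) = (-1)^1 = -1

-1


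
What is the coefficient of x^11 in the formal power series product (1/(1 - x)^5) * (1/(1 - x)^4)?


Combine the factors: (1/(1 - x)^5) * (1/(1 - x)^4) = 1/(1 - x)^9.
Then use 1/(1 - x)^r = sum_{k>=0} C(k + r - 1, r - 1) x^k with r = 9 and k = 11:
C(19, 8) = 75582.

75582


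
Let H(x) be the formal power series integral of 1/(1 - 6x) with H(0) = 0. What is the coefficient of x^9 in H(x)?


1/(1 - 6x) = sum_{k>=0} 6^k x^k. Integrating termwise with H(0) = 0:
H(x) = sum_{k>=0} 6^k x^(k+1) / (k+1) = sum_{m>=1} 6^(m-1) x^m / m.
For m = 9: 6^8/9 = 1679616/9 = 186624.

186624


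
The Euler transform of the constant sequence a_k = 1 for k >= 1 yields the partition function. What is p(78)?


The Euler transform converts the sequence a_k = 1 into the number of integer partitions.
Using the recurrence or dynamic programming:
p(78) = 12132164

12132164


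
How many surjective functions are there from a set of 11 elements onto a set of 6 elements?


By inclusion-exclusion on which target elements are missed, the number of surjections from an n-set onto a k-set is
surj(n, k) = sum_{j=0}^{k} (-1)^j C(k, j) (k - j)^n.
Equivalently surj(n, k) = k! * S(n, k), where S(n, k) is the Stirling number of the second kind.
For n = 11, k = 6:
S(11, 6) = 179487, so
surj = 6! * 179487 = 720 * 179487 = 129230640.

129230640


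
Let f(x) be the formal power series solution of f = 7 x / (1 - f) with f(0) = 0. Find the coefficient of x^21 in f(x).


Apply Lagrange inversion: f = 7 x * phi(f) with phi(t) = 1/(1 - t), so
[x^n] f = 7^n * (1/n) [t^(n-1)] phi(t)^n = 7^n * (1/n) [t^(n-1)] (1 - t)^(-n) = 7^n * (1/n) C(2n - 2, n - 1) = 7^n * C_{n-1}.
For n = 21: C_20 = C(40, 20) / 21 = 137846528820/21 = 6564120420.
With the 7^21 = 558545864083284007 factor, the coefficient is 558545864083284007 * 6564120420 = 3666362311935629131008122940.

3666362311935629131008122940


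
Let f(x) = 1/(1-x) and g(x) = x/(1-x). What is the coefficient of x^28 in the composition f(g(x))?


First simplify the composition: f(g(x)) = 1/(1 - x/(1-x)) = (1-x)/((1-x) - x) = (1-x)/(1-2x).
Now extract the coefficient. Write (1-x)/(1-2x) = 1/(1-2x) - x/(1-2x).
The coefficient of x^n in 1/(1-2x) is 2^n, and in x/(1-2x) is 2^(n-1) (for n >= 1).
So the coefficient of x^28 is 2^28 - 2^27 = 268435456 - 134217728 = 134217728.

134217728


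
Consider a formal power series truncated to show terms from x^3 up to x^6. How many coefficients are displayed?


From x^3 to x^6 inclusive, the count is 6 - 3 + 1 = 4.

4


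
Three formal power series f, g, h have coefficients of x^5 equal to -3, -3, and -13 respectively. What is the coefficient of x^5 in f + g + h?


Series addition is componentwise:
-3 + -3 + -13
= -19

-19


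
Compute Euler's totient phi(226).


phi(n) counts integers in [1, n] coprime to n. Using the multiplicative formula phi(n) = n * prod_{p | n} (1 - 1/p):
226 = 2 * 113, so
phi(226) = 226 * (1 - 1/2) * (1 - 1/113) = 112.

112


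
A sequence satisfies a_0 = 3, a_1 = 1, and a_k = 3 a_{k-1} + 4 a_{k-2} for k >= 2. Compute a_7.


The characteristic equation is t^2 - 3 t - 4 = 0, with roots r_1 = 4 and r_2 = -1 (so c_1 = r_1 + r_2, c_2 = -r_1 r_2 as required).
One can use the closed form a_n = A r_1^n + B r_2^n, but direct iteration is more reliable:
a_0 = 3, a_1 = 1, a_2 = 15, a_3 = 49, a_4 = 207, a_5 = 817, a_6 = 3279, a_7 = 13105.
So a_7 = 13105.

13105


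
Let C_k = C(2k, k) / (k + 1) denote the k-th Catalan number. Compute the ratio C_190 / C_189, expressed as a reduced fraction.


Using C_k = (2k)! / (k! (k+1)!), the ratio C_{k+1}/C_k simplifies to
C_{k+1}/C_k = [(2k+2)! / ((k+1)! (k+2)!)] * [k! (k+1)! / (2k)!]
 = (2k+2)(2k+1) / ((k+1)(k+2)) = 2(2k+1) / (k+2).
For k = 189: 2(2*189 + 1) / (189 + 2) = 758/191 = 758/191.

758/191


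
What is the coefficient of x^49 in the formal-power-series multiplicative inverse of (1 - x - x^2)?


Let the inverse be f(x) = sum_{k>=0} a_k x^k. From f(x) * (1 - x - x^2) = 1 and matching coefficients:
 x^0: a_0 = 1.
 x^1: a_1 - a_0 = 0, so a_1 = 1.
 x^k (k >= 2): a_k - a_{k-1} - a_{k-2} = 0, i.e. a_k = a_{k-1} + a_{k-2}.
This is the Fibonacci-type recurrence shifted so that a_0 = a_1 = 1.
Iterating: a_0=1, a_1=1, a_2=2, a_3=3, a_4=5, a_5=8, a_6=13, a_7=21, a_8=34, a_9=55, ...
a_49 = 12586269025.

12586269025


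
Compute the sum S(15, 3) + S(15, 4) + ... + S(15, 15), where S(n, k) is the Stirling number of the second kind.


By definition, S(n, k) counts partitions of an n-set into exactly k nonempty blocks.
Computing row n = 15 for k = 3..15:
S(15, k): 2375101, 42355950, 210766920, 420693273, 408741333, 216627840, 67128490, 12662650, 1479478, 106470, 4550, 105, 1
Sum = 1382942161.

1382942161


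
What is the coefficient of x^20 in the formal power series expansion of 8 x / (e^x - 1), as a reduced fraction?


The exponential generating function for Bernoulli numbers is
x / (e^x - 1) = sum_{k>=0} B_k x^k / k!.
So the coefficient of x^20 in 8 x / (e^x - 1) is 8 B_20 / 20!.
Computing: B_20 = -174611/330, 20! = 2432902008176640000, giving
8 * -174611/330 / 2432902008176640000 = -174611/100357207837286400000.

-174611/100357207837286400000


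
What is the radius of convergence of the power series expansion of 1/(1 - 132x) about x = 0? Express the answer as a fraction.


Expanding 1/(1 - 132x) = sum_{k>=0} 132^k x^k, the series converges when |132x| < 1, i.e., |x| < 1/132.
So the radius of convergence is 1/132 = 1/132.

1/132


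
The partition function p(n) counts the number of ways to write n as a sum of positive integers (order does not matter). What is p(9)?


Using the generating function prod_{k>=1} 1/(1-x^k), we compute p(9).
By dynamic programming over parts 1 through 9:
p(9) = 30

30


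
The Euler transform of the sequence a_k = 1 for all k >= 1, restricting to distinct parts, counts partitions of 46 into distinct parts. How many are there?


Partitions of 46 into distinct parts can be computed via generating function.
Product (1+x)(1+x^2)(1+x^3)...
The coefficient of x^46 = 2304

2304


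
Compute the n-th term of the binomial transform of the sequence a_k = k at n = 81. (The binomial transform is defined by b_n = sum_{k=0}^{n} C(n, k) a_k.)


With a_k = k, b_n = sum_{k=0}^{n} C(n, k) k. Using k * C(n, k) = n * C(n-1, k-1) gives b_n = n * sum_{k>=1} C(n-1, k-1) = n * 2^(n-1).
For n = 81: 81 * 2^80 = 81 * 1208925819614629174706176 = 97922991388784963151200256.

97922991388784963151200256


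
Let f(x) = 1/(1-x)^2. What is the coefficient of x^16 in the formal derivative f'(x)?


Differentiate: d/dx [ 1/(1-x)^r ] = r / (1-x)^(r+1).
Here r = 2, so f'(x) = 2 / (1-x)^3.
The expansion of 1/(1-x)^(r+1) has coefficient of x^n equal to C(n+r, r).
So the coefficient of x^16 in f'(x) is
2 * C(18, 2) = 2 * 153 = 306

306


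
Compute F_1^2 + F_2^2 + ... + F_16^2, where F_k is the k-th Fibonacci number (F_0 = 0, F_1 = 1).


There is a standard identity sum_{k=0}^{N} F_k^2 = F_N * F_{N+1} (proved inductively from the telescoping relation F_k^2 = F_k F_{k+1} - F_{k-1} F_k). Then
sum_{k=1}^{16} F_k^2 = F_16 F_17 - F_0 F_1.
Computing: F_16 = 987, F_17 = 1597, F_0 = 0, F_1 = 1.
Sum = 987 * 1597 - 0 * 1 = 1576239.

1576239


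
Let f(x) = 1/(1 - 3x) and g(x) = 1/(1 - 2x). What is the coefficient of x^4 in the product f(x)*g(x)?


The coefficient of x^n in f*g is the Cauchy product: sum_{k=0}^{n} a^k * b^(n-k).
With a=3, b=2, n=4:
sum_{k=0}^{4} 3^k * 2^(4-k)
= 211

211


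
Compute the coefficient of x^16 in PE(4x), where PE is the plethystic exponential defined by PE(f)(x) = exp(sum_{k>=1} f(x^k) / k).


With f(x) = 4x, the exponent is sum_{k>=1} 4 x^k / k = 4 * (-ln(1 - x)). Exponentiating:
PE(4x) = exp(-4 ln(1 - x)) = 1/(1 - x)^4.
By the negative binomial expansion, [x^n] 1/(1 - x)^4 = C(n + 3, 3).
For n = 16: C(19, 3) = 969.

969


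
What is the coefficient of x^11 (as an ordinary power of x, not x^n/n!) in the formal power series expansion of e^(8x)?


The exponential series is e^y = sum_{k>=0} y^k / k!. Substituting y = 8x gives
e^(8x) = sum_{k>=0} 8^k x^k / k!.
So the coefficient of x^n is a^n/n! with a = 8, n = 11:
8^11 / 11! = 8589934592/39916800 = 33554432/155925

33554432/155925


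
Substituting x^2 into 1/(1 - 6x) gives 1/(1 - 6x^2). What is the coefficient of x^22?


The coefficient of x^(2m) in 1/(1 - 6x^2) is 6^m.
With n = 22 = 2*11, the coefficient is 6^11 = 362797056.

362797056


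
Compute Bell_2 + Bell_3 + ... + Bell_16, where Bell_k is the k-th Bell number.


Recall Bell_k counts set partitions of a k-set (with Bell_0 = 1 by convention).
Bell_2 through Bell_16: 2, 5, 15, 52, 203, 877, 4140, 21147, 115975, 678570, 4213597, 27644437, 190899322, 1382958545, 10480142147
Sum = 2 + 5 + 15 + 52 + 203 + 877 + 4140 + 21147 + 115975 + 678570 + 4213597 + 27644437 + 190899322 + 1382958545 + 10480142147 = 12086679034.

12086679034


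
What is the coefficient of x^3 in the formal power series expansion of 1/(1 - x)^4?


The negative binomial / multiset identity is
1/(1 - x)^r = sum_{k>=0} C(k + r - 1, r - 1) x^k.
Here r = 4 and k = 3, so the coefficient is
C(3 + 3, 3) = C(6, 3)
= 20

20


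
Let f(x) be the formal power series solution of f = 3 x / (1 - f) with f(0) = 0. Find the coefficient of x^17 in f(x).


Apply Lagrange inversion: f = 3 x * phi(f) with phi(t) = 1/(1 - t), so
[x^n] f = 3^n * (1/n) [t^(n-1)] phi(t)^n = 3^n * (1/n) [t^(n-1)] (1 - t)^(-n) = 3^n * (1/n) C(2n - 2, n - 1) = 3^n * C_{n-1}.
For n = 17: C_16 = C(32, 16) / 17 = 601080390/17 = 35357670.
With the 3^17 = 129140163 factor, the coefficient is 129140163 * 35357670 = 4566095267100210.

4566095267100210


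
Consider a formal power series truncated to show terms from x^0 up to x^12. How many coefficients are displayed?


From x^0 to x^12 inclusive, the count is 12 - 0 + 1 = 13.

13


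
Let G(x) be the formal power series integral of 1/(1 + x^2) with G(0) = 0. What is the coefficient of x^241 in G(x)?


1/(1 + x^2) = sum_{j>=0} (-1)^j x^(2j). Integrating termwise with G(0) = 0:
G(x) = sum_{j>=0} (-1)^j x^(2j+1) / (2j+1) = arctan(x).
Only odd powers are nonzero. For x^241 write 241 = 2*120 + 1, giving
(-1)^120 / 241 = 1/241 = 1/241.

1/241


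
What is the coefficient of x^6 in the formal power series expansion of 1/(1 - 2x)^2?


The general identity 1/(1 - c x)^r = sum_{k>=0} c^k C(k + r - 1, r - 1) x^k follows by substituting y = c x into 1/(1 - y)^r = sum_{k>=0} C(k + r - 1, r - 1) y^k.
For c = 2, r = 2, k = 6:
2^6 * C(7, 1) = 64 * 7 = 448.

448


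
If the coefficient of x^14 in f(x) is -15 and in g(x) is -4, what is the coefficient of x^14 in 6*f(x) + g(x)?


Scalar multiplication scales coefficients: 6 * -15 = -90.
Then add the g coefficient: -90 + -4
= -94

-94


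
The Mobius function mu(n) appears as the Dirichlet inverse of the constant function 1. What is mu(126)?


126 has a squared prime factor, so mu(126) = 0.
Factorization reveals a repeated prime.

0


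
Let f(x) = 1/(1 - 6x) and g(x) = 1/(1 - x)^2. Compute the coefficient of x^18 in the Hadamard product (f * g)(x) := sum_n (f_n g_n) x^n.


f has coefficients f_k = 6^k. For g = 1/(1 - x)^2 the coefficient is g_k = C(k + 1, 1) = k + 1. The Hadamard coefficient is (f * g)_k = 6^k * (k + 1).
For k = 18: 6^18 * 19 = 101559956668416 * 19 = 1929639176699904.

1929639176699904


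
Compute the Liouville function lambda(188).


The Liouville function is lambda(k) = (-1)^Omega(k), where Omega(k) counts the prime factors of k with multiplicity.
Factoring: 188 = 2 * 2 * 47, so Omega(188) = 3.
lambda(188) = (-1)^3 = -1.

-1


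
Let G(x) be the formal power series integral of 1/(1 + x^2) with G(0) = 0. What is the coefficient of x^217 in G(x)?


1/(1 + x^2) = sum_{j>=0} (-1)^j x^(2j). Integrating termwise with G(0) = 0:
G(x) = sum_{j>=0} (-1)^j x^(2j+1) / (2j+1) = arctan(x).
Only odd powers are nonzero. For x^217 write 217 = 2*108 + 1, giving
(-1)^108 / 217 = 1/217 = 1/217.

1/217


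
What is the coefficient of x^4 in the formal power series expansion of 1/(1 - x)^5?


The expansion 1/(1 - x)^r = sum_{k>=0} C(k + r - 1, r - 1) x^k follows from the multiset / negative-binomial theorem (or from repeated differentiation of the geometric series).
For r = 5 and k = 4:
C(8, 4) = 40320 / (24 * 24) = 70.

70


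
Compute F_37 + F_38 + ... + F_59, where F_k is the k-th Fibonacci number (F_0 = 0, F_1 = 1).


Use the identity sum_{k=0}^{N} F_k = F_{N+2} - 1 (which follows from F_{k+2} - F_{k+1} = F_k). Then
sum_{k=37}^{59} F_k = (F_{61} - 1) - (F_{38} - 1) = F_{61} - F_{38}.
Computing: F_{61} = 2504730781961, F_{38} = 39088169, so
Sum = 2504730781961 - 39088169 = 2504691693792.

2504691693792


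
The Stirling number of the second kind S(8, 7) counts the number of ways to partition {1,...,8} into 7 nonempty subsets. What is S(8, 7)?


Using the explicit formula S(n,k) = (1/k!) sum_{j=0}^{k} (-1)^(k-j) C(k,j) j^n:
S(8, 7) = 28
Equivalently, S(n,k) is n! times the coefficient of x^n in the EGF (e^x - 1)^k / k!.

28


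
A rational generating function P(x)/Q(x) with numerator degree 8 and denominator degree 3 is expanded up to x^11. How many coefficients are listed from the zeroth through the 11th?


Expanding up to x^11 gives the coefficients for x^0, x^1, ..., x^11.
That is 11 + 1 = 12 coefficients in total.

12


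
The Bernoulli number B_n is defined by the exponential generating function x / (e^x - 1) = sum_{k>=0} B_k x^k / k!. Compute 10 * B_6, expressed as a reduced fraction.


Bernoulli numbers can also be computed recursively via B_0 = 1 and sum_{j=0}^{m} C(m+1, j) B_j = 0 for m >= 1. Odd-index Bernoulli numbers vanish for k >= 3.
Computing B_6 = 1/42, so 10 * B_6 = 10 * 1/42 = 5/21.

5/21


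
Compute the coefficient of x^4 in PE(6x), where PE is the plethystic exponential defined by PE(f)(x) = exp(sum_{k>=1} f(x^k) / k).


With f(x) = 6x, the exponent is sum_{k>=1} 6 x^k / k = 6 * (-ln(1 - x)). Exponentiating:
PE(6x) = exp(-6 ln(1 - x)) = 1/(1 - x)^6.
By the negative binomial expansion, [x^n] 1/(1 - x)^6 = C(n + 5, 5).
For n = 4: C(9, 5) = 126.

126


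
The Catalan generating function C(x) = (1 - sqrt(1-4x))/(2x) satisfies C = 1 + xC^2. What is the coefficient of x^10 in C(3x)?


Substituting x -> 3x scales the n-th coefficient by 3^n, so [x^10] C(3x) = 3^10 * C_10.
C_10 = C(2*10, 10)/(11) = 184756/11 = 16796.
So 3^10 * 16796 = 59049 * 16796 = 991787004.

991787004


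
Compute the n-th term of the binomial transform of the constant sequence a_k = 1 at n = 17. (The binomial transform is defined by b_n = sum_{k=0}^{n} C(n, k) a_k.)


With a_k = 1 for all k, b_n = sum_{k=0}^{n} C(n, k) = 2^n by the binomial theorem.
For n = 17: 2^17 = 131072.

131072


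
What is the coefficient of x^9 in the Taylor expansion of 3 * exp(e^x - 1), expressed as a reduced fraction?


exp(e^x - 1) = sum_{k>=0} Bell_k x^k / k!, where Bell_k is the k-th Bell number.
So the coefficient of x^9 is 3 * Bell_9 / 9!.
Computing: Bell_9 = 21147 and 9! = 362880, giving
3 * 21147/362880 = 1007/5760.

1007/5760


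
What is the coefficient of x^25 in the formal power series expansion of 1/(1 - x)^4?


The negative binomial / multiset identity is
1/(1 - x)^r = sum_{k>=0} C(k + r - 1, r - 1) x^k.
Here r = 4 and k = 25, so the coefficient is
C(25 + 3, 3) = C(28, 3)
= 3276

3276


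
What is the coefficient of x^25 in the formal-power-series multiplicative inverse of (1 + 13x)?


The inverse is 1/(1 + 13x). Apply the geometric identity 1/(1 - y) = sum_{k>=0} y^k with y = -13x:
1/(1 + 13x) = sum_{k>=0} (-13)^k x^k.
So the coefficient of x^25 is (-13)^25 = -7056410014866816666030739693.

-7056410014866816666030739693


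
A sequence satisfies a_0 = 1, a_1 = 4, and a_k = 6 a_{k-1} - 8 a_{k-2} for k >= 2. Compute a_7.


The characteristic equation is t^2 - 6 t + 8 = 0, with roots r_1 = 4 and r_2 = 2 (so c_1 = r_1 + r_2, c_2 = -r_1 r_2 as required).
One can use the closed form a_n = A r_1^n + B r_2^n, but direct iteration is more reliable:
a_0 = 1, a_1 = 4, a_2 = 16, a_3 = 64, a_4 = 256, a_5 = 1024, a_6 = 4096, a_7 = 16384.
So a_7 = 16384.

16384


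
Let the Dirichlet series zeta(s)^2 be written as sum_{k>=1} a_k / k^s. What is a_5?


The Dirichlet convolution of the constant function 1 with itself gives (1 * 1)(k) = sum_{d | k} 1 = d(k), the number of positive divisors of k.
Since zeta(s) = sum_{k>=1} 1/k^s, we have zeta(s)^2 = sum_{k>=1} d(k)/k^s, so a_k = d(k).
For k = 5: the divisors are 1, 5.
Count = 2.

2


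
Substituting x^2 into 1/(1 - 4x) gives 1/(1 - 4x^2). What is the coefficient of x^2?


The coefficient of x^(2m) in 1/(1 - 4x^2) is 4^m.
With n = 2 = 2*1, the coefficient is 4^1 = 4.

4


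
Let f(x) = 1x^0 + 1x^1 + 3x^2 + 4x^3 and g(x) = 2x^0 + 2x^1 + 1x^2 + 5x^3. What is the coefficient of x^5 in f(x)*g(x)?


Cauchy product at x^5:
3*5 + 4*1
= 19

19
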